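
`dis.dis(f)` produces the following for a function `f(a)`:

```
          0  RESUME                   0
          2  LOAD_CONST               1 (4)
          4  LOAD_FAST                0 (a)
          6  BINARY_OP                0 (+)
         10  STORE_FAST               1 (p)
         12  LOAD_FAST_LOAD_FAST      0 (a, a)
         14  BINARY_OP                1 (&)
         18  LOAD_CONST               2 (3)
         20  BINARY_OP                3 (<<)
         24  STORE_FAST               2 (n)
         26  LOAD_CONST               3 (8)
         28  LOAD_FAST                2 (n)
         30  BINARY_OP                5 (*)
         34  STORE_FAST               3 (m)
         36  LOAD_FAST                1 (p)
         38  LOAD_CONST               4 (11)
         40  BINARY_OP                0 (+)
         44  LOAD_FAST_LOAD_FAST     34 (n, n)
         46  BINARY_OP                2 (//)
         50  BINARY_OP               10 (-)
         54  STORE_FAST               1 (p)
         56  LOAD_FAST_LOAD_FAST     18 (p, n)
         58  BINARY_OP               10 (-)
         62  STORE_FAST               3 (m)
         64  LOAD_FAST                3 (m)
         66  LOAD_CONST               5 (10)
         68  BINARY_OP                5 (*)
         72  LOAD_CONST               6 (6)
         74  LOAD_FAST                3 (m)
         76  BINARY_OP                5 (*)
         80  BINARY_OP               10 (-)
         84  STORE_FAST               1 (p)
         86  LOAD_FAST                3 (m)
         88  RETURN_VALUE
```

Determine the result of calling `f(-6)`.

56

LOAD_CONST → push 4. Stack: [4]
LOAD_FAST a → push -6. Stack: [4, -6]
BINARY_OP + → 4 + -6 = -2. Stack: [-2]
STORE_FAST p → p=-2. Stack: []
LOAD_FAST_LOAD_FAST a,a → push -6,-6. Stack: [-6, -6]
BINARY_OP & → -6 & -6 = -6. Stack: [-6]
LOAD_CONST → push 3. Stack: [-6, 3]
BINARY_OP << → -6 << 3 = -48. Stack: [-48]
STORE_FAST n → n=-48. Stack: []
LOAD_CONST → push 8. Stack: [8]
LOAD_FAST n → push -48. Stack: [8, -48]
BINARY_OP * → 8 * -48 = -384. Stack: [-384]
STORE_FAST m → m=-384. Stack: []
LOAD_FAST p → push -2. Stack: [-2]
LOAD_CONST → push 11. Stack: [-2, 11]
BINARY_OP + → -2 + 11 = 9. Stack: [9]
LOAD_FAST_LOAD_FAST n,n → push -48,-48. Stack: [9, -48, -48]
BINARY_OP // → -48 // -48 = 1. Stack: [9, 1]
BINARY_OP - → 9 - 1 = 8. Stack: [8]
STORE_FAST p → p=8. Stack: []
LOAD_FAST_LOAD_FAST p,n → push 8,-48. Stack: [8, -48]
BINARY_OP - → 8 - -48 = 56. Stack: [56]
STORE_FAST m → m=56. Stack: []
LOAD_FAST m → push 56. Stack: [56]
LOAD_CONST → push 10. Stack: [56, 10]
BINARY_OP * → 56 * 10 = 560. Stack: [560]
LOAD_CONST → push 6. Stack: [560, 6]
LOAD_FAST m → push 56. Stack: [560, 6, 56]
BINARY_OP * → 6 * 56 = 336. Stack: [560, 336]
BINARY_OP - → 560 - 336 = 224. Stack: [224]
STORE_FAST p → p=224. Stack: []
LOAD_FAST m → push 56. Stack: [56]
RETURN_VALUE → return 56.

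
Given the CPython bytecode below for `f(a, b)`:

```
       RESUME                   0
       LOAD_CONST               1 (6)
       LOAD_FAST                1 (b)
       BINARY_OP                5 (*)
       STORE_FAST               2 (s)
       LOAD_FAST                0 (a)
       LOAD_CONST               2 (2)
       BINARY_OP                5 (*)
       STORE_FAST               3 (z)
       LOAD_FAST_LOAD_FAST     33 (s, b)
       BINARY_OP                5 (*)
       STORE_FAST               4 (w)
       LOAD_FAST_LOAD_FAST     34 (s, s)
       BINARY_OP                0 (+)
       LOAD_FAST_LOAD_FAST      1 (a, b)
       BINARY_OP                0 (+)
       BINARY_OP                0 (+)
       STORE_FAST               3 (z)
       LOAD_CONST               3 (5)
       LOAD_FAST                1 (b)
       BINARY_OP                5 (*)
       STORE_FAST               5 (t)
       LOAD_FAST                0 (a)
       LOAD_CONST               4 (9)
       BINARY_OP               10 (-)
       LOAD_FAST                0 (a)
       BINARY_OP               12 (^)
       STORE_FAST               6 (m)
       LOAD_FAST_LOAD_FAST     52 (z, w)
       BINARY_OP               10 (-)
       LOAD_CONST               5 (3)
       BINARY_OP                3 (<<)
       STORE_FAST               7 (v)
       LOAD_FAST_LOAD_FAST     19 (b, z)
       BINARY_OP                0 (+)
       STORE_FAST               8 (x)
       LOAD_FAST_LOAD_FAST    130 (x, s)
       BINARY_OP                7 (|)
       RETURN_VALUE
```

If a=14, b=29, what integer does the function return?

430

LOAD_CONST → push 6. Stack: [6]
LOAD_FAST b → push 29. Stack: [6, 29]
BINARY_OP * → 6 * 29 = 174. Stack: [174]
STORE_FAST s → s=174. Stack: []
LOAD_FAST a → push 14. Stack: [14]
LOAD_CONST → push 2. Stack: [14, 2]
BINARY_OP * → 14 * 2 = 28. Stack: [28]
STORE_FAST z → z=28. Stack: []
LOAD_FAST_LOAD_FAST s,b → push 174,29. Stack: [174, 29]
BINARY_OP * → 174 * 29 = 5046. Stack: [5046]
STORE_FAST w → w=5046. Stack: []
LOAD_FAST_LOAD_FAST s,s → push 174,174. Stack: [174, 174]
BINARY_OP + → 174 + 174 = 348. Stack: [348]
LOAD_FAST_LOAD_FAST a,b → push 14,29. Stack: [348, 14, 29]
BINARY_OP + → 14 + 29 = 43. Stack: [348, 43]
BINARY_OP + → 348 + 43 = 391. Stack: [391]
STORE_FAST z → z=391. Stack: []
LOAD_CONST → push 5. Stack: [5]
LOAD_FAST b → push 29. Stack: [5, 29]
BINARY_OP * → 5 * 29 = 145. Stack: [145]
STORE_FAST t → t=145. Stack: []
LOAD_FAST a → push 14. Stack: [14]
LOAD_CONST → push 9. Stack: [14, 9]
BINARY_OP - → 14 - 9 = 5. Stack: [5]
LOAD_FAST a → push 14. Stack: [5, 14]
BINARY_OP ^ → 5 ^ 14 = 11. Stack: [11]
STORE_FAST m → m=11. Stack: []
LOAD_FAST_LOAD_FAST z,w → push 391,5046. Stack: [391, 5046]
BINARY_OP - → 391 - 5046 = -4655. Stack: [-4655]
LOAD_CONST → push 3. Stack: [-4655, 3]
BINARY_OP << → -4655 << 3 = -37240. Stack: [-37240]
STORE_FAST v → v=-37240. Stack: []
LOAD_FAST_LOAD_FAST b,z → push 29,391. Stack: [29, 391]
BINARY_OP + → 29 + 391 = 420. Stack: [420]
STORE_FAST x → x=420. Stack: []
LOAD_FAST_LOAD_FAST x,s → push 420,174. Stack: [420, 174]
BINARY_OP | → 420 | 174 = 430. Stack: [430]
RETURN_VALUE → return 430.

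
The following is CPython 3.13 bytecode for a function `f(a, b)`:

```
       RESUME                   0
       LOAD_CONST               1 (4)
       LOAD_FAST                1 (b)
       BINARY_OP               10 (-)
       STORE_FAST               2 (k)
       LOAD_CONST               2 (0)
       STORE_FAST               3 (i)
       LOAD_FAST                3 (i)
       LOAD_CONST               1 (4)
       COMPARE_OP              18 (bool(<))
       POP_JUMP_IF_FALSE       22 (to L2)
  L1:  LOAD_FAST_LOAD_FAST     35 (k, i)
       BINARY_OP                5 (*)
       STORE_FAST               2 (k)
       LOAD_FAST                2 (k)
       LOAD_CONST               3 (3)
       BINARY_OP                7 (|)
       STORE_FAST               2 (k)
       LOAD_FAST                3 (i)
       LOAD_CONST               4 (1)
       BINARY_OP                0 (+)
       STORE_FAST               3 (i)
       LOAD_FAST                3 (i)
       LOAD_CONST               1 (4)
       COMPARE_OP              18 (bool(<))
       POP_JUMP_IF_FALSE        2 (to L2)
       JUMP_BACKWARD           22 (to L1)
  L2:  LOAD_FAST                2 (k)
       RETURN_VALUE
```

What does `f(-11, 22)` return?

LOAD_CONST → push 4
LOAD_FAST b → push 22
BINARY_OP - → 4 - 22 = -18
STORE_FAST k → k=-18
LOAD_CONST → push 0
STORE_FAST i → i=0
LOAD_FAST i → push 0
LOAD_CONST → push 4
COMPARE_OP bool(<) → 0 vs 4 = True
POP_JUMP_IF_FALSE → pop True; no jump
LOAD_FAST_LOAD_FAST k,i → push -18,0
BINARY_OP * → -18 * 0 = 0
STORE_FAST k → k=0
LOAD_FAST k → push 0
LOAD_CONST → push 3
BINARY_OP | → 0 | 3 = 3
STORE_FAST k → k=3
LOAD_FAST i → push 0
LOAD_CONST → push 1
BINARY_OP + → 0 + 1 = 1
STORE_FAST i → i=1
LOAD_FAST i → push 1
LOAD_CONST → push 4
COMPARE_OP bool(<) → 1 vs 4 = True
POP_JUMP_IF_FALSE → pop True; no jump
LOAD_FAST_LOAD_FAST k,i → push 3,1
BINARY_OP * → 3 * 1 = 3
STORE_FAST k → k=3
LOAD_FAST k → push 3
LOAD_CONST → push 3
BINARY_OP | → 3 | 3 = 3
STORE_FAST k → k=3
LOAD_FAST i → push 1
LOAD_CONST → push 1
BINARY_OP + → 1 + 1 = 2
STORE_FAST i → i=2
LOAD_FAST i → push 2
LOAD_CONST → push 4
COMPARE_OP bool(<) → 2 vs 4 = True
POP_JUMP_IF_FALSE → pop True; no jump
LOAD_FAST_LOAD_FAST k,i → push 3,2
BINARY_OP * → 3 * 2 = 6
STORE_FAST k → k=6
LOAD_FAST k → push 6
LOAD_CONST → push 3
BINARY_OP | → 6 | 3 = 7
STORE_FAST k → k=7
LOAD_FAST i → push 2
LOAD_CONST → push 1
BINARY_OP + → 2 + 1 = 3
STORE_FAST i → i=3
LOAD_FAST i → push 3
LOAD_CONST → push 4
COMPARE_OP bool(<) → 3 vs 4 = True
POP_JUMP_IF_FALSE → pop True; no jump
LOAD_FAST_LOAD_FAST k,i → push 7,3
BINARY_OP * → 7 * 3 = 21
STORE_FAST k → k=21
LOAD_FAST k → push 21
LOAD_CONST → push 3
BINARY_OP | → 21 | 3 = 23
STORE_FAST k → k=23
LOAD_FAST i → push 3
LOAD_CONST → push 1
BINARY_OP + → 3 + 1 = 4
STORE_FAST i → i=4
LOAD_FAST i → push 4
LOAD_CONST → push 4
COMPARE_OP bool(<) → 4 vs 4 = False
POP_JUMP_IF_FALSE → pop False; jump
LOAD_FAST k → push 23
RETURN_VALUE → return 23.

23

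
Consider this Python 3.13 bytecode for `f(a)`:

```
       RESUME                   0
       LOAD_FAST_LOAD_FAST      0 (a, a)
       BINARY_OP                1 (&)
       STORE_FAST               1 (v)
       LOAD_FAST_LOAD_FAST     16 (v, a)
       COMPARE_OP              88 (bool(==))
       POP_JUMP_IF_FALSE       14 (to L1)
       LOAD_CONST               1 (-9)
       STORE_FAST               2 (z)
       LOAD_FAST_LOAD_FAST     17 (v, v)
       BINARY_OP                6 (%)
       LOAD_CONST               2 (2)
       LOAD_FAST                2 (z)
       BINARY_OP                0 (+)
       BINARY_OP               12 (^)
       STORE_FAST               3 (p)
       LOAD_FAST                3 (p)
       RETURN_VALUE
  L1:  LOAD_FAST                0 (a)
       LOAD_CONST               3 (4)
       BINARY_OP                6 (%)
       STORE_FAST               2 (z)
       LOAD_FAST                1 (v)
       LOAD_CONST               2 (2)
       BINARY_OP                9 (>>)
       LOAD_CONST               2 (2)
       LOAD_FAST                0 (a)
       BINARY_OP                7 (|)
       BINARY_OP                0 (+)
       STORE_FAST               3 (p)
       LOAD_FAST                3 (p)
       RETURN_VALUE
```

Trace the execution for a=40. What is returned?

-7

LOAD_FAST_LOAD_FAST a,a → push 40,40. Stack: [40, 40]
BINARY_OP & → 40 & 40 = 40. Stack: [40]
STORE_FAST v → v=40. Stack: []
LOAD_FAST_LOAD_FAST v,a → push 40,40. Stack: [40, 40]
COMPARE_OP bool(==) → 40 vs 40 = True. Stack: [True]
POP_JUMP_IF_FALSE → pop True; no jump. Stack: []
LOAD_CONST → push -9. Stack: [-9]
STORE_FAST z → z=-9. Stack: []
LOAD_FAST_LOAD_FAST v,v → push 40,40. Stack: [40, 40]
BINARY_OP % → 40 % 40 = 0. Stack: [0]
LOAD_CONST → push 2. Stack: [0, 2]
LOAD_FAST z → push -9. Stack: [0, 2, -9]
BINARY_OP + → 2 + -9 = -7. Stack: [0, -7]
BINARY_OP ^ → 0 ^ -7 = -7. Stack: [-7]
STORE_FAST p → p=-7. Stack: []
LOAD_FAST p → push -7. Stack: [-7]
RETURN_VALUE → return -7.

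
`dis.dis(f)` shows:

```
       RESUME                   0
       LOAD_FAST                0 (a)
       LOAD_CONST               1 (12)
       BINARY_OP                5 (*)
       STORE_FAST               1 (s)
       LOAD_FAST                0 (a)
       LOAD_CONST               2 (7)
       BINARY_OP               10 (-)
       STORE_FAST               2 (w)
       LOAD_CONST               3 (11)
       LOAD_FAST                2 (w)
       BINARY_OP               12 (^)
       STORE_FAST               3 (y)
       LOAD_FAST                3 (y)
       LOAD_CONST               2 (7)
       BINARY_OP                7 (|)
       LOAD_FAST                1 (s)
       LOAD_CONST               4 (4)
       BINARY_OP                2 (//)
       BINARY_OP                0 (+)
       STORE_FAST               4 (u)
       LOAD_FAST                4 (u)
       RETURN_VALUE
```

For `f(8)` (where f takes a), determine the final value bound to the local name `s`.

LOAD_FAST a → push 8. Stack: [8]
LOAD_CONST → push 12. Stack: [8, 12]
BINARY_OP * → 8 * 12 = 96. Stack: [96]
STORE_FAST s → s=96. Stack: []
LOAD_FAST a → push 8. Stack: [8]
LOAD_CONST → push 7. Stack: [8, 7]
BINARY_OP - → 8 - 7 = 1. Stack: [1]
STORE_FAST w → w=1. Stack: []
LOAD_CONST → push 11. Stack: [11]
LOAD_FAST w → push 1. Stack: [11, 1]
BINARY_OP ^ → 11 ^ 1 = 10. Stack: [10]
STORE_FAST y → y=10. Stack: []
LOAD_FAST y → push 10. Stack: [10]
LOAD_CONST → push 7. Stack: [10, 7]
BINARY_OP | → 10 | 7 = 15. Stack: [15]
LOAD_FAST s → push 96. Stack: [15, 96]
LOAD_CONST → push 4. Stack: [15, 96, 4]
BINARY_OP // → 96 // 4 = 24. Stack: [15, 24]
BINARY_OP + → 15 + 24 = 39. Stack: [39]
STORE_FAST u → u=39. Stack: []
LOAD_FAST u → push 39. Stack: [39]
RETURN_VALUE → return 39.

96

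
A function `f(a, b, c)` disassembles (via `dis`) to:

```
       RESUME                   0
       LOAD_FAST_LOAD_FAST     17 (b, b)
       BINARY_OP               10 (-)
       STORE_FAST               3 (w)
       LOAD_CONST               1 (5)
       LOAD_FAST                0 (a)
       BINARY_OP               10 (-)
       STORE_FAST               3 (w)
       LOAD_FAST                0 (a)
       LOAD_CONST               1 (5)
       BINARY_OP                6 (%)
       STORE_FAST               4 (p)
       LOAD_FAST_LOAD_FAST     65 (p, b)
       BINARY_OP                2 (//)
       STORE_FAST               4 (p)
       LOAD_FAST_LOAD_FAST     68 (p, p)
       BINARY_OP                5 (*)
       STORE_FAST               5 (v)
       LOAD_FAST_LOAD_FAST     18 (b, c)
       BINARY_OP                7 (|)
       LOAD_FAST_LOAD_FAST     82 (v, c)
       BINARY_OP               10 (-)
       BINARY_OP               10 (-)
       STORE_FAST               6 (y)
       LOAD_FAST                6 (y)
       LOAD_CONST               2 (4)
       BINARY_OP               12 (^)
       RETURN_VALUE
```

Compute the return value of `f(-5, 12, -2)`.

LOAD_FAST_LOAD_FAST b,b → push 12,12. Stack: [12, 12]
BINARY_OP - → 12 - 12 = 0. Stack: [0]
STORE_FAST w → w=0. Stack: []
LOAD_CONST → push 5. Stack: [5]
LOAD_FAST a → push -5. Stack: [5, -5]
BINARY_OP - → 5 - -5 = 10. Stack: [10]
STORE_FAST w → w=10. Stack: []
LOAD_FAST a → push -5. Stack: [-5]
LOAD_CONST → push 5. Stack: [-5, 5]
BINARY_OP % → -5 % 5 = 0. Stack: [0]
STORE_FAST p → p=0. Stack: []
LOAD_FAST_LOAD_FAST p,b → push 0,12. Stack: [0, 12]
BINARY_OP // → 0 // 12 = 0. Stack: [0]
STORE_FAST p → p=0. Stack: []
LOAD_FAST_LOAD_FAST p,p → push 0,0. Stack: [0, 0]
BINARY_OP * → 0 * 0 = 0. Stack: [0]
STORE_FAST v → v=0. Stack: []
LOAD_FAST_LOAD_FAST b,c → push 12,-2. Stack: [12, -2]
BINARY_OP | → 12 | -2 = -2. Stack: [-2]
LOAD_FAST_LOAD_FAST v,c → push 0,-2. Stack: [-2, 0, -2]
BINARY_OP - → 0 - -2 = 2. Stack: [-2, 2]
BINARY_OP - → -2 - 2 = -4. Stack: [-4]
STORE_FAST y → y=-4. Stack: []
LOAD_FAST y → push -4. Stack: [-4]
LOAD_CONST → push 4. Stack: [-4, 4]
BINARY_OP ^ → -4 ^ 4 = -8. Stack: [-8]
RETURN_VALUE → return -8.

-8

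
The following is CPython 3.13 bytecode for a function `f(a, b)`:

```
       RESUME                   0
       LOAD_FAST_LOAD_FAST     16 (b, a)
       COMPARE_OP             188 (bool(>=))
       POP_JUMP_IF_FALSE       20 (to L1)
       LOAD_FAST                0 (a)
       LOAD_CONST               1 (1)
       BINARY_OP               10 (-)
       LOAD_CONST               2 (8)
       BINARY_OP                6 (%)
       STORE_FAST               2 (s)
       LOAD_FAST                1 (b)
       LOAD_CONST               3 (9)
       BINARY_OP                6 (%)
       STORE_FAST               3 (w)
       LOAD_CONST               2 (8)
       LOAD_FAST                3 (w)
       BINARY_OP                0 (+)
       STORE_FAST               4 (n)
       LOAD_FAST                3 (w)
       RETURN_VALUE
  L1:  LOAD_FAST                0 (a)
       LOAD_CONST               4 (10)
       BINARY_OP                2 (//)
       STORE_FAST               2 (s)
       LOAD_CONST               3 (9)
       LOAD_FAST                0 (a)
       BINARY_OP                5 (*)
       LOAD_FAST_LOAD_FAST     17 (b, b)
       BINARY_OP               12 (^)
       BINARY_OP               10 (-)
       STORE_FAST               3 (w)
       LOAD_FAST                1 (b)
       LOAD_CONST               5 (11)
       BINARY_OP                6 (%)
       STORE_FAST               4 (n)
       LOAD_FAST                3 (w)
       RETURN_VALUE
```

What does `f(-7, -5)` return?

4

LOAD_FAST_LOAD_FAST b,a → push -5,-7. Stack: [-5, -7]
COMPARE_OP bool(>=) → -5 vs -7 = True. Stack: [True]
POP_JUMP_IF_FALSE → pop True; no jump. Stack: []
LOAD_FAST a → push -7. Stack: [-7]
LOAD_CONST → push 1. Stack: [-7, 1]
BINARY_OP - → -7 - 1 = -8. Stack: [-8]
LOAD_CONST → push 8. Stack: [-8, 8]
BINARY_OP % → -8 % 8 = 0. Stack: [0]
STORE_FAST s → s=0. Stack: []
LOAD_FAST b → push -5. Stack: [-5]
LOAD_CONST → push 9. Stack: [-5, 9]
BINARY_OP % → -5 % 9 = 4. Stack: [4]
STORE_FAST w → w=4. Stack: []
LOAD_CONST → push 8. Stack: [8]
LOAD_FAST w → push 4. Stack: [8, 4]
BINARY_OP + → 8 + 4 = 12. Stack: [12]
STORE_FAST n → n=12. Stack: []
LOAD_FAST w → push 4. Stack: [4]
RETURN_VALUE → return 4.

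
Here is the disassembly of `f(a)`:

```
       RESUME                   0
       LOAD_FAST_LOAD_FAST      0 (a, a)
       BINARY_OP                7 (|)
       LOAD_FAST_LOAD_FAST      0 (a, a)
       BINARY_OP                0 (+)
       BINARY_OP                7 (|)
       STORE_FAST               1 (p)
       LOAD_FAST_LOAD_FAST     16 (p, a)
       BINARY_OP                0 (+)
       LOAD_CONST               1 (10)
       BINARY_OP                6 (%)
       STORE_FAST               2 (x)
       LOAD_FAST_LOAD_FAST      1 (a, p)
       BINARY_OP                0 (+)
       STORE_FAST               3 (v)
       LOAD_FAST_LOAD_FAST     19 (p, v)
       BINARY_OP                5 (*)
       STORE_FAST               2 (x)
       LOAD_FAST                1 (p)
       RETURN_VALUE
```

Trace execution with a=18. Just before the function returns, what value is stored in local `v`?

LOAD_FAST_LOAD_FAST a,a → push 18,18. Stack: [18, 18]
BINARY_OP | → 18 | 18 = 18. Stack: [18]
LOAD_FAST_LOAD_FAST a,a → push 18,18. Stack: [18, 18, 18]
BINARY_OP + → 18 + 18 = 36. Stack: [18, 36]
BINARY_OP | → 18 | 36 = 54. Stack: [54]
STORE_FAST p → p=54. Stack: []
LOAD_FAST_LOAD_FAST p,a → push 54,18. Stack: [54, 18]
BINARY_OP + → 54 + 18 = 72. Stack: [72]
LOAD_CONST → push 10. Stack: [72, 10]
BINARY_OP % → 72 % 10 = 2. Stack: [2]
STORE_FAST x → x=2. Stack: []
LOAD_FAST_LOAD_FAST a,p → push 18,54. Stack: [18, 54]
BINARY_OP + → 18 + 54 = 72. Stack: [72]
STORE_FAST v → v=72. Stack: []
LOAD_FAST_LOAD_FAST p,v → push 54,72. Stack: [54, 72]
BINARY_OP * → 54 * 72 = 3888. Stack: [3888]
STORE_FAST x → x=3888. Stack: []
LOAD_FAST p → push 54. Stack: [54]
RETURN_VALUE → return 54.

72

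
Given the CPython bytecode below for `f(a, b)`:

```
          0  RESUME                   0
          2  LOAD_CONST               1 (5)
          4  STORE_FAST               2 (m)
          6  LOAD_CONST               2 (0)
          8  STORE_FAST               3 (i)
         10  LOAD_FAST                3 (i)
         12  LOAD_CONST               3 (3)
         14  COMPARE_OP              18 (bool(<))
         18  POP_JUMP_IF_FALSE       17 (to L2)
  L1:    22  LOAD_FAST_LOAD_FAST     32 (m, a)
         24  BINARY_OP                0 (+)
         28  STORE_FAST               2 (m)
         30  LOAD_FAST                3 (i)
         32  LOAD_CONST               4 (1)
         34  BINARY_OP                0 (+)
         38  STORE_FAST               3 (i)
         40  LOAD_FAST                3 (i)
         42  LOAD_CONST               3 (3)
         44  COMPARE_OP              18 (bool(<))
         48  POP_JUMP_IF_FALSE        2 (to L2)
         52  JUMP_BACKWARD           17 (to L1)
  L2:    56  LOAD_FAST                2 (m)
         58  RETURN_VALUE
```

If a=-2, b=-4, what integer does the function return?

-1

LOAD_CONST → push 5. Stack: [5]
STORE_FAST m → m=5. Stack: []
LOAD_CONST → push 0. Stack: [0]
STORE_FAST i → i=0. Stack: []
LOAD_FAST i → push 0. Stack: [0]
LOAD_CONST → push 3. Stack: [0, 3]
COMPARE_OP bool(<) → 0 vs 3 = True. Stack: [True]
POP_JUMP_IF_FALSE → pop True; no jump. Stack: []
LOAD_FAST_LOAD_FAST m,a → push 5,-2. Stack: [5, -2]
BINARY_OP + → 5 + -2 = 3. Stack: [3]
STORE_FAST m → m=3. Stack: []
LOAD_FAST i → push 0. Stack: [0]
LOAD_CONST → push 1. Stack: [0, 1]
BINARY_OP + → 0 + 1 = 1. Stack: [1]
STORE_FAST i → i=1. Stack: []
LOAD_FAST i → push 1. Stack: [1]
LOAD_CONST → push 3. Stack: [1, 3]
COMPARE_OP bool(<) → 1 vs 3 = True. Stack: [True]
POP_JUMP_IF_FALSE → pop True; no jump. Stack: []
LOAD_FAST_LOAD_FAST m,a → push 3,-2. Stack: [3, -2]
BINARY_OP + → 3 + -2 = 1. Stack: [1]
STORE_FAST m → m=1. Stack: []
LOAD_FAST i → push 1. Stack: [1]
LOAD_CONST → push 1. Stack: [1, 1]
BINARY_OP + → 1 + 1 = 2. Stack: [2]
STORE_FAST i → i=2. Stack: []
LOAD_FAST i → push 2. Stack: [2]
LOAD_CONST → push 3. Stack: [2, 3]
COMPARE_OP bool(<) → 2 vs 3 = True. Stack: [True]
POP_JUMP_IF_FALSE → pop True; no jump. Stack: []
LOAD_FAST_LOAD_FAST m,a → push 1,-2. Stack: [1, -2]
BINARY_OP + → 1 + -2 = -1. Stack: [-1]
STORE_FAST m → m=-1. Stack: []
LOAD_FAST i → push 2. Stack: [2]
LOAD_CONST → push 1. Stack: [2, 1]
BINARY_OP + → 2 + 1 = 3. Stack: [3]
STORE_FAST i → i=3. Stack: []
LOAD_FAST i → push 3. Stack: [3]
LOAD_CONST → push 3. Stack: [3, 3]
COMPARE_OP bool(<) → 3 vs 3 = False. Stack: [False]
POP_JUMP_IF_FALSE → pop False; jump. Stack: []
LOAD_FAST m → push -1. Stack: [-1]
RETURN_VALUE → return -1.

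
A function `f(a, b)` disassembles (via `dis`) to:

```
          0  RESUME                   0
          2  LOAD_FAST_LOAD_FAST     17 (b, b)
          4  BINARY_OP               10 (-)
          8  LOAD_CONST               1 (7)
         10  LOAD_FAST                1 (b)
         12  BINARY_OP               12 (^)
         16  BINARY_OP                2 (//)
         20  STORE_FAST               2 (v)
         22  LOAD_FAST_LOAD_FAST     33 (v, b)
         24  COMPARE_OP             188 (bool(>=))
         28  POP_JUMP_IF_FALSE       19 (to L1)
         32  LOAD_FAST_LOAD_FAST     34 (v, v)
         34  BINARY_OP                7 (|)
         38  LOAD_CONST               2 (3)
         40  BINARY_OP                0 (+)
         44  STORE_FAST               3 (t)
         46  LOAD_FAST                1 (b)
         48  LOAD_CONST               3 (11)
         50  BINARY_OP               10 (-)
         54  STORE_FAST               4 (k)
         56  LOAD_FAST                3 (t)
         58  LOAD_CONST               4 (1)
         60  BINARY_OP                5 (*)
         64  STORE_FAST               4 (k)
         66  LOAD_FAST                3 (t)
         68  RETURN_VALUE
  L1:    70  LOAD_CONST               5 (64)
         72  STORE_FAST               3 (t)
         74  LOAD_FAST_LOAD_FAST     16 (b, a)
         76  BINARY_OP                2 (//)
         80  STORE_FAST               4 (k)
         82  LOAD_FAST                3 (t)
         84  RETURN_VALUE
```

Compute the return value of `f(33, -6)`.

LOAD_FAST_LOAD_FAST b,b → push -6,-6. Stack: [-6, -6]
BINARY_OP - → -6 - -6 = 0. Stack: [0]
LOAD_CONST → push 7. Stack: [0, 7]
LOAD_FAST b → push -6. Stack: [0, 7, -6]
BINARY_OP ^ → 7 ^ -6 = -3. Stack: [0, -3]
BINARY_OP // → 0 // -3 = 0. Stack: [0]
STORE_FAST v → v=0. Stack: []
LOAD_FAST_LOAD_FAST v,b → push 0,-6. Stack: [0, -6]
COMPARE_OP bool(>=) → 0 vs -6 = True. Stack: [True]
POP_JUMP_IF_FALSE → pop True; no jump. Stack: []
LOAD_FAST_LOAD_FAST v,v → push 0,0. Stack: [0, 0]
BINARY_OP | → 0 | 0 = 0. Stack: [0]
LOAD_CONST → push 3. Stack: [0, 3]
BINARY_OP + → 0 + 3 = 3. Stack: [3]
STORE_FAST t → t=3. Stack: []
LOAD_FAST b → push -6. Stack: [-6]
LOAD_CONST → push 11. Stack: [-6, 11]
BINARY_OP - → -6 - 11 = -17. Stack: [-17]
STORE_FAST k → k=-17. Stack: []
LOAD_FAST t → push 3. Stack: [3]
LOAD_CONST → push 1. Stack: [3, 1]
BINARY_OP * → 3 * 1 = 3. Stack: [3]
STORE_FAST k → k=3. Stack: []
LOAD_FAST t → push 3. Stack: [3]
RETURN_VALUE → return 3.

3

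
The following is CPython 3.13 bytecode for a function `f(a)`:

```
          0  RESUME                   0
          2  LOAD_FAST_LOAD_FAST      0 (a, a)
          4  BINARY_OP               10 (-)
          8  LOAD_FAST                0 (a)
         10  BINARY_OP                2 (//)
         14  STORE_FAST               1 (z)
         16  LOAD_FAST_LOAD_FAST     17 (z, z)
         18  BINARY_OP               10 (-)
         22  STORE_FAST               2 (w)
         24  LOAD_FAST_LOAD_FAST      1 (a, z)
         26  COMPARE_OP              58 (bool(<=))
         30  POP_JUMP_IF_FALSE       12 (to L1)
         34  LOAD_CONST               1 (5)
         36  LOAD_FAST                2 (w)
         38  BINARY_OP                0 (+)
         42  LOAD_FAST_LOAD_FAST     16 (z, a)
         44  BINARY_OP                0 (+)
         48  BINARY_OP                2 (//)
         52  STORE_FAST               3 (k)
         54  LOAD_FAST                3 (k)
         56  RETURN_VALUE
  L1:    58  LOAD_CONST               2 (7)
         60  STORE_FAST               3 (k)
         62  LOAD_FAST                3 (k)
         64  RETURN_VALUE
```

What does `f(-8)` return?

-1

LOAD_FAST_LOAD_FAST a,a → push -8,-8. Stack: [-8, -8]
BINARY_OP - → -8 - -8 = 0. Stack: [0]
LOAD_FAST a → push -8. Stack: [0, -8]
BINARY_OP // → 0 // -8 = 0. Stack: [0]
STORE_FAST z → z=0. Stack: []
LOAD_FAST_LOAD_FAST z,z → push 0,0. Stack: [0, 0]
BINARY_OP - → 0 - 0 = 0. Stack: [0]
STORE_FAST w → w=0. Stack: []
LOAD_FAST_LOAD_FAST a,z → push -8,0. Stack: [-8, 0]
COMPARE_OP bool(<=) → -8 vs 0 = True. Stack: [True]
POP_JUMP_IF_FALSE → pop True; no jump. Stack: []
LOAD_CONST → push 5. Stack: [5]
LOAD_FAST w → push 0. Stack: [5, 0]
BINARY_OP + → 5 + 0 = 5. Stack: [5]
LOAD_FAST_LOAD_FAST z,a → push 0,-8. Stack: [5, 0, -8]
BINARY_OP + → 0 + -8 = -8. Stack: [5, -8]
BINARY_OP // → 5 // -8 = -1. Stack: [-1]
STORE_FAST k → k=-1. Stack: []
LOAD_FAST k → push -1. Stack: [-1]
RETURN_VALUE → return -1.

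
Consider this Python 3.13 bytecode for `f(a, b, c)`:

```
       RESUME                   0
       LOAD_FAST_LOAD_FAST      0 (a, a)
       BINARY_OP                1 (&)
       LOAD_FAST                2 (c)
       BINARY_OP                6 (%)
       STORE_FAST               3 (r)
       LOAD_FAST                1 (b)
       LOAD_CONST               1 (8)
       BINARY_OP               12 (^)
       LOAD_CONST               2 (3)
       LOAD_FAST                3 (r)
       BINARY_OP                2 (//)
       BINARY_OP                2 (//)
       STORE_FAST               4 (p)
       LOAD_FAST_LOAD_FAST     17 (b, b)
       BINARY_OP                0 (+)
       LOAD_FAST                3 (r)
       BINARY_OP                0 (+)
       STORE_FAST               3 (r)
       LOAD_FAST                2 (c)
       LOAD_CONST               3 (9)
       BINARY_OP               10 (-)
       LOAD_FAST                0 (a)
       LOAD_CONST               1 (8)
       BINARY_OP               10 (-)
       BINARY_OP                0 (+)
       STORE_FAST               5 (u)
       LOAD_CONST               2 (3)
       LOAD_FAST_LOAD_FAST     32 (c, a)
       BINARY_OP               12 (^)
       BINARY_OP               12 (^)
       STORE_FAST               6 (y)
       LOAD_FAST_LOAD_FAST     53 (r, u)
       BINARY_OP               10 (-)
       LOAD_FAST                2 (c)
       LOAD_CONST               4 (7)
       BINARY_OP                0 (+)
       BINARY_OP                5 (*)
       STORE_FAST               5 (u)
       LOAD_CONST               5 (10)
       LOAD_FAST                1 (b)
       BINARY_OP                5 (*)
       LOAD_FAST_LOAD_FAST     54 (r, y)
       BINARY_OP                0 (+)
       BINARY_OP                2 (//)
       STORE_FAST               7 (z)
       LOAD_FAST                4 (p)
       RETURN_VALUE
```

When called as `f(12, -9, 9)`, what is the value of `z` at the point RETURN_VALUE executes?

LOAD_FAST_LOAD_FAST a,a → push 12,12. Stack: [12, 12]
BINARY_OP & → 12 & 12 = 12. Stack: [12]
LOAD_FAST c → push 9. Stack: [12, 9]
BINARY_OP % → 12 % 9 = 3. Stack: [3]
STORE_FAST r → r=3. Stack: []
LOAD_FAST b → push -9. Stack: [-9]
LOAD_CONST → push 8. Stack: [-9, 8]
BINARY_OP ^ → -9 ^ 8 = -1. Stack: [-1]
LOAD_CONST → push 3. Stack: [-1, 3]
LOAD_FAST r → push 3. Stack: [-1, 3, 3]
BINARY_OP // → 3 // 3 = 1. Stack: [-1, 1]
BINARY_OP // → -1 // 1 = -1. Stack: [-1]
STORE_FAST p → p=-1. Stack: []
LOAD_FAST_LOAD_FAST b,b → push -9,-9. Stack: [-9, -9]
BINARY_OP + → -9 + -9 = -18. Stack: [-18]
LOAD_FAST r → push 3. Stack: [-18, 3]
BINARY_OP + → -18 + 3 = -15. Stack: [-15]
STORE_FAST r → r=-15. Stack: []
LOAD_FAST c → push 9. Stack: [9]
LOAD_CONST → push 9. Stack: [9, 9]
BINARY_OP - → 9 - 9 = 0. Stack: [0]
LOAD_FAST a → push 12. Stack: [0, 12]
LOAD_CONST → push 8. Stack: [0, 12, 8]
BINARY_OP - → 12 - 8 = 4. Stack: [0, 4]
BINARY_OP + → 0 + 4 = 4. Stack: [4]
STORE_FAST u → u=4. Stack: []
LOAD_CONST → push 3. Stack: [3]
LOAD_FAST_LOAD_FAST c,a → push 9,12. Stack: [3, 9, 12]
BINARY_OP ^ → 9 ^ 12 = 5. Stack: [3, 5]
BINARY_OP ^ → 3 ^ 5 = 6. Stack: [6]
STORE_FAST y → y=6. Stack: []
LOAD_FAST_LOAD_FAST r,u → push -15,4. Stack: [-15, 4]
BINARY_OP - → -15 - 4 = -19. Stack: [-19]
LOAD_FAST c → push 9. Stack: [-19, 9]
LOAD_CONST → push 7. Stack: [-19, 9, 7]
BINARY_OP + → 9 + 7 = 16. Stack: [-19, 16]
BINARY_OP * → -19 * 16 = -304. Stack: [-304]
STORE_FAST u → u=-304. Stack: []
LOAD_CONST → push 10. Stack: [10]
LOAD_FAST b → push -9. Stack: [10, -9]
BINARY_OP * → 10 * -9 = -90. Stack: [-90]
LOAD_FAST_LOAD_FAST r,y → push -15,6. Stack: [-90, -15, 6]
BINARY_OP + → -15 + 6 = -9. Stack: [-90, -9]
BINARY_OP // → -90 // -9 = 10. Stack: [10]
STORE_FAST z → z=10. Stack: []
LOAD_FAST p → push -1. Stack: [-1]
RETURN_VALUE → return -1.

10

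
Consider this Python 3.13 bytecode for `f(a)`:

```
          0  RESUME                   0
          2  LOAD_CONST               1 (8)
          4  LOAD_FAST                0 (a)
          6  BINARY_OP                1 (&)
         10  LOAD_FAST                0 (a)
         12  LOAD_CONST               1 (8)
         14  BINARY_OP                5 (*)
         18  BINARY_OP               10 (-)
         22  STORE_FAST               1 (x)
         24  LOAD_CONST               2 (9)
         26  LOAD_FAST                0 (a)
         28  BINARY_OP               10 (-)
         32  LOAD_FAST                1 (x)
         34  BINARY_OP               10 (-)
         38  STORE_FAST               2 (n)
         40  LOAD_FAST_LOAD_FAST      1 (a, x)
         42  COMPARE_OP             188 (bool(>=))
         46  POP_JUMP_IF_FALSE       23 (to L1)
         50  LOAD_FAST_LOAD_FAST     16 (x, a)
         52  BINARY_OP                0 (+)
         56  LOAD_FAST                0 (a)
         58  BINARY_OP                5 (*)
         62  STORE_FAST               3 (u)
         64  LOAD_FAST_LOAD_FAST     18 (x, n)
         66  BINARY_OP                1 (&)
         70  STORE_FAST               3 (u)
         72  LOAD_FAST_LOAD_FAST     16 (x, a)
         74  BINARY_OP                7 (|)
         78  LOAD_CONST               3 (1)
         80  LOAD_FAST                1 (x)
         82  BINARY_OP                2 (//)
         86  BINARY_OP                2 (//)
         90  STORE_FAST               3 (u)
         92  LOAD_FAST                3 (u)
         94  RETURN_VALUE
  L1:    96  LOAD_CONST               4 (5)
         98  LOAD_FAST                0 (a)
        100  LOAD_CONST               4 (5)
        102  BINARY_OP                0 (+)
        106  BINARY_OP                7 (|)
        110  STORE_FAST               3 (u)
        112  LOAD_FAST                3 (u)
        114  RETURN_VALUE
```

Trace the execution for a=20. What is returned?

LOAD_CONST → push 8. Stack: [8]
LOAD_FAST a → push 20. Stack: [8, 20]
BINARY_OP & → 8 & 20 = 0. Stack: [0]
LOAD_FAST a → push 20. Stack: [0, 20]
LOAD_CONST → push 8. Stack: [0, 20, 8]
BINARY_OP * → 20 * 8 = 160. Stack: [0, 160]
BINARY_OP - → 0 - 160 = -160. Stack: [-160]
STORE_FAST x → x=-160. Stack: []
LOAD_CONST → push 9. Stack: [9]
LOAD_FAST a → push 20. Stack: [9, 20]
BINARY_OP - → 9 - 20 = -11. Stack: [-11]
LOAD_FAST x → push -160. Stack: [-11, -160]
BINARY_OP - → -11 - -160 = 149. Stack: [149]
STORE_FAST n → n=149. Stack: []
LOAD_FAST_LOAD_FAST a,x → push 20,-160. Stack: [20, -160]
COMPARE_OP bool(>=) → 20 vs -160 = True. Stack: [True]
POP_JUMP_IF_FALSE → pop True; no jump. Stack: []
LOAD_FAST_LOAD_FAST x,a → push -160,20. Stack: [-160, 20]
BINARY_OP + → -160 + 20 = -140. Stack: [-140]
LOAD_FAST a → push 20. Stack: [-140, 20]
BINARY_OP * → -140 * 20 = -2800. Stack: [-2800]
STORE_FAST u → u=-2800. Stack: []
LOAD_FAST_LOAD_FAST x,n → push -160,149. Stack: [-160, 149]
BINARY_OP & → -160 & 149 = 0. Stack: [0]
STORE_FAST u → u=0. Stack: []
LOAD_FAST_LOAD_FAST x,a → push -160,20. Stack: [-160, 20]
BINARY_OP | → -160 | 20 = -140. Stack: [-140]
LOAD_CONST → push 1. Stack: [-140, 1]
LOAD_FAST x → push -160. Stack: [-140, 1, -160]
BINARY_OP // → 1 // -160 = -1. Stack: [-140, -1]
BINARY_OP // → -140 // -1 = 140. Stack: [140]
STORE_FAST u → u=140. Stack: []
LOAD_FAST u → push 140. Stack: [140]
RETURN_VALUE → return 140.

140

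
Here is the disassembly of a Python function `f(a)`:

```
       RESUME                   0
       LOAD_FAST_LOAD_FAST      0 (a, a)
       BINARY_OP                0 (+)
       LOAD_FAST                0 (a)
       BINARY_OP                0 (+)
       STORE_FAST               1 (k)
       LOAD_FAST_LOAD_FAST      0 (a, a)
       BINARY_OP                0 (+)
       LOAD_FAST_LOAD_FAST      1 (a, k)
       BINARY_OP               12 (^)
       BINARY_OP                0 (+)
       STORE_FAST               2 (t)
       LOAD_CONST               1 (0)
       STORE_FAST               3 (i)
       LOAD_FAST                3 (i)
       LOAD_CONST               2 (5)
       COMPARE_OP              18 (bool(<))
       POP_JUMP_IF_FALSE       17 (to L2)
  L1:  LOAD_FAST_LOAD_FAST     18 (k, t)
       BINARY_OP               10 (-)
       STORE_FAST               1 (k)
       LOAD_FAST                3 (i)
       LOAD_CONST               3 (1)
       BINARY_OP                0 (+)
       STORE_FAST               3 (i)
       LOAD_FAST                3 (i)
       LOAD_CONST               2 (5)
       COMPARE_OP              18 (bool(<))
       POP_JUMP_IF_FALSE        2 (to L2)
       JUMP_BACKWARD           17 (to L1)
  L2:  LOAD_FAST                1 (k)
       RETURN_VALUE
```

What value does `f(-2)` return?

-6

LOAD_FAST_LOAD_FAST a,a → push -2,-2
BINARY_OP + → -2 + -2 = -4
LOAD_FAST a → push -2
BINARY_OP + → -4 + -2 = -6
STORE_FAST k → k=-6
LOAD_FAST_LOAD_FAST a,a → push -2,-2
BINARY_OP + → -2 + -2 = -4
LOAD_FAST_LOAD_FAST a,k → push -2,-6
BINARY_OP ^ → -2 ^ -6 = 4
BINARY_OP + → -4 + 4 = 0
STORE_FAST t → t=0
LOAD_CONST → push 0
STORE_FAST i → i=0
LOAD_FAST i → push 0
LOAD_CONST → push 5
COMPARE_OP bool(<) → 0 vs 5 = True
POP_JUMP_IF_FALSE → pop True; no jump
LOAD_FAST_LOAD_FAST k,t → push -6,0
BINARY_OP - → -6 - 0 = -6
STORE_FAST k → k=-6
LOAD_FAST i → push 0
LOAD_CONST → push 1
BINARY_OP + → 0 + 1 = 1
STORE_FAST i → i=1
LOAD_FAST i → push 1
LOAD_CONST → push 5
COMPARE_OP bool(<) → 1 vs 5 = True
POP_JUMP_IF_FALSE → pop True; no jump
LOAD_FAST_LOAD_FAST k,t → push -6,0
BINARY_OP - → -6 - 0 = -6
STORE_FAST k → k=-6
LOAD_FAST i → push 1
LOAD_CONST → push 1
BINARY_OP + → 1 + 1 = 2
STORE_FAST i → i=2
LOAD_FAST i → push 2
LOAD_CONST → push 5
COMPARE_OP bool(<) → 2 vs 5 = True
POP_JUMP_IF_FALSE → pop True; no jump
LOAD_FAST_LOAD_FAST k,t → push -6,0
BINARY_OP - → -6 - 0 = -6
STORE_FAST k → k=-6
LOAD_FAST i → push 2
LOAD_CONST → push 1
BINARY_OP + → 2 + 1 = 3
STORE_FAST i → i=3
LOAD_FAST i → push 3
LOAD_CONST → push 5
COMPARE_OP bool(<) → 3 vs 5 = True
POP_JUMP_IF_FALSE → pop True; no jump
LOAD_FAST_LOAD_FAST k,t → push -6,0
BINARY_OP - → -6 - 0 = -6
STORE_FAST k → k=-6
LOAD_FAST i → push 3
LOAD_CONST → push 1
BINARY_OP + → 3 + 1 = 4
STORE_FAST i → i=4
LOAD_FAST i → push 4
LOAD_CONST → push 5
COMPARE_OP bool(<) → 4 vs 5 = True
POP_JUMP_IF_FALSE → pop True; no jump
LOAD_FAST_LOAD_FAST k,t → push -6,0
BINARY_OP - → -6 - 0 = -6
STORE_FAST k → k=-6
LOAD_FAST i → push 4
LOAD_CONST → push 1
BINARY_OP + → 4 + 1 = 5
STORE_FAST i → i=5
LOAD_FAST i → push 5
LOAD_CONST → push 5
COMPARE_OP bool(<) → 5 vs 5 = False
POP_JUMP_IF_FALSE → pop False; jump
LOAD_FAST k → push -6
RETURN_VALUE → return -6.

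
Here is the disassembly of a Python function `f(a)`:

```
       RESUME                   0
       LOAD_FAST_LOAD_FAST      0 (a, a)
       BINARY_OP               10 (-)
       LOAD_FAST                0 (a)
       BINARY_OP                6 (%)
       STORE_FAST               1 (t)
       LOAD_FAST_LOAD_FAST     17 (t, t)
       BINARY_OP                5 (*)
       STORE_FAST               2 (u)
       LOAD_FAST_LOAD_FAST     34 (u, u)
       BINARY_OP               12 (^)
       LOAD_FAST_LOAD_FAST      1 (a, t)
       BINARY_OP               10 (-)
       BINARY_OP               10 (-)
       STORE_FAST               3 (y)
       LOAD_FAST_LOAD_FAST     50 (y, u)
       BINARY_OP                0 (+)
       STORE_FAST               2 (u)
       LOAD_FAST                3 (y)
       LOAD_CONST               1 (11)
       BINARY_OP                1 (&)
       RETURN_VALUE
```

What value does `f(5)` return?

11

LOAD_FAST_LOAD_FAST a,a → push 5,5. Stack: [5, 5]
BINARY_OP - → 5 - 5 = 0. Stack: [0]
LOAD_FAST a → push 5. Stack: [0, 5]
BINARY_OP % → 0 % 5 = 0. Stack: [0]
STORE_FAST t → t=0. Stack: []
LOAD_FAST_LOAD_FAST t,t → push 0,0. Stack: [0, 0]
BINARY_OP * → 0 * 0 = 0. Stack: [0]
STORE_FAST u → u=0. Stack: []
LOAD_FAST_LOAD_FAST u,u → push 0,0. Stack: [0, 0]
BINARY_OP ^ → 0 ^ 0 = 0. Stack: [0]
LOAD_FAST_LOAD_FAST a,t → push 5,0. Stack: [0, 5, 0]
BINARY_OP - → 5 - 0 = 5. Stack: [0, 5]
BINARY_OP - → 0 - 5 = -5. Stack: [-5]
STORE_FAST y → y=-5. Stack: []
LOAD_FAST_LOAD_FAST y,u → push -5,0. Stack: [-5, 0]
BINARY_OP + → -5 + 0 = -5. Stack: [-5]
STORE_FAST u → u=-5. Stack: []
LOAD_FAST y → push -5. Stack: [-5]
LOAD_CONST → push 11. Stack: [-5, 11]
BINARY_OP & → -5 & 11 = 11. Stack: [11]
RETURN_VALUE → return 11.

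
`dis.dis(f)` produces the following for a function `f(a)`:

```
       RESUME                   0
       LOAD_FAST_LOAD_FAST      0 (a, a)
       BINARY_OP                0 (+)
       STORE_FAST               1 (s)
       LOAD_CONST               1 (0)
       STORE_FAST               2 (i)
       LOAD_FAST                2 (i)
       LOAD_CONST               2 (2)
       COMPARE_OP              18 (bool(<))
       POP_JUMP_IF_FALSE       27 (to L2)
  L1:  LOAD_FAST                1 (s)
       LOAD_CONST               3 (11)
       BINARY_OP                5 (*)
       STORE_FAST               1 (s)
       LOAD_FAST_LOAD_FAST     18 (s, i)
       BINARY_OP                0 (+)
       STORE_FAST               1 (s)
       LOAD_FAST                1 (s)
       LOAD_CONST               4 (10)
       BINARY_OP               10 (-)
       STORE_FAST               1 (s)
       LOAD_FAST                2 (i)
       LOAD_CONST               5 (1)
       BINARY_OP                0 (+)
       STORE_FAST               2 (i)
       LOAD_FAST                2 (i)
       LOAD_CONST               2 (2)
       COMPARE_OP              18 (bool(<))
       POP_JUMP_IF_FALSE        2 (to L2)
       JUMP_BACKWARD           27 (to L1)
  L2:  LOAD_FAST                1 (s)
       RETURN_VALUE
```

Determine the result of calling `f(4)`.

LOAD_FAST_LOAD_FAST a,a → push 4,4. Stack: [4, 4]
BINARY_OP + → 4 + 4 = 8. Stack: [8]
STORE_FAST s → s=8. Stack: []
LOAD_CONST → push 0. Stack: [0]
STORE_FAST i → i=0. Stack: []
LOAD_FAST i → push 0. Stack: [0]
LOAD_CONST → push 2. Stack: [0, 2]
COMPARE_OP bool(<) → 0 vs 2 = True. Stack: [True]
POP_JUMP_IF_FALSE → pop True; no jump. Stack: []
LOAD_FAST s → push 8. Stack: [8]
LOAD_CONST → push 11. Stack: [8, 11]
BINARY_OP * → 8 * 11 = 88. Stack: [88]
STORE_FAST s → s=88. Stack: []
LOAD_FAST_LOAD_FAST s,i → push 88,0. Stack: [88, 0]
BINARY_OP + → 88 + 0 = 88. Stack: [88]
STORE_FAST s → s=88. Stack: []
LOAD_FAST s → push 88. Stack: [88]
LOAD_CONST → push 10. Stack: [88, 10]
BINARY_OP - → 88 - 10 = 78. Stack: [78]
STORE_FAST s → s=78. Stack: []
LOAD_FAST i → push 0. Stack: [0]
LOAD_CONST → push 1. Stack: [0, 1]
BINARY_OP + → 0 + 1 = 1. Stack: [1]
STORE_FAST i → i=1. Stack: []
LOAD_FAST i → push 1. Stack: [1]
LOAD_CONST → push 2. Stack: [1, 2]
COMPARE_OP bool(<) → 1 vs 2 = True. Stack: [True]
POP_JUMP_IF_FALSE → pop True; no jump. Stack: []
LOAD_FAST s → push 78. Stack: [78]
LOAD_CONST → push 11. Stack: [78, 11]
BINARY_OP * → 78 * 11 = 858. Stack: [858]
STORE_FAST s → s=858. Stack: []
LOAD_FAST_LOAD_FAST s,i → push 858,1. Stack: [858, 1]
BINARY_OP + → 858 + 1 = 859. Stack: [859]
STORE_FAST s → s=859. Stack: []
LOAD_FAST s → push 859. Stack: [859]
LOAD_CONST → push 10. Stack: [859, 10]
BINARY_OP - → 859 - 10 = 849. Stack: [849]
STORE_FAST s → s=849. Stack: []
LOAD_FAST i → push 1. Stack: [1]
LOAD_CONST → push 1. Stack: [1, 1]
BINARY_OP + → 1 + 1 = 2. Stack: [2]
STORE_FAST i → i=2. Stack: []
LOAD_FAST i → push 2. Stack: [2]
LOAD_CONST → push 2. Stack: [2, 2]
COMPARE_OP bool(<) → 2 vs 2 = False. Stack: [False]
POP_JUMP_IF_FALSE → pop False; jump. Stack: []
LOAD_FAST s → push 849. Stack: [849]
RETURN_VALUE → return 849.

849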